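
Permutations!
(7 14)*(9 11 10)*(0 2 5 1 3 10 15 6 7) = (0 2 5 1 3 10 9 11 15 6 7 14) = [2, 3, 5, 10, 4, 1, 7, 14, 8, 11, 9, 15, 12, 13, 0, 6]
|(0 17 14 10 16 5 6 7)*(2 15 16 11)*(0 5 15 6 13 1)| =22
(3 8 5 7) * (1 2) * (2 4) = (1 4 2)(3 8 5 7) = [0, 4, 1, 8, 2, 7, 6, 3, 5]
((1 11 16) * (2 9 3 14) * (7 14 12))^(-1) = (1 16 11)(2 14 7 12 3 9)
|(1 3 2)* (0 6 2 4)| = 6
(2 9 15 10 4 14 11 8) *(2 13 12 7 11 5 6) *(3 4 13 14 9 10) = [0, 1, 10, 4, 9, 6, 2, 11, 14, 15, 13, 8, 7, 12, 5, 3] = (2 10 13 12 7 11 8 14 5 6)(3 4 9 15)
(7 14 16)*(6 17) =(6 17)(7 14 16) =[0, 1, 2, 3, 4, 5, 17, 14, 8, 9, 10, 11, 12, 13, 16, 15, 7, 6]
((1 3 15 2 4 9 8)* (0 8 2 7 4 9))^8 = (0 8 1 3 15 7 4)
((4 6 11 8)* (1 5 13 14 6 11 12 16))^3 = ((1 5 13 14 6 12 16)(4 11 8))^3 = (1 14 16 13 12 5 6)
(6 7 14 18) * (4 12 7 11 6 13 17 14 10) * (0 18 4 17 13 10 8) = (0 18 10 17 14 4 12 7 8)(6 11) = [18, 1, 2, 3, 12, 5, 11, 8, 0, 9, 17, 6, 7, 13, 4, 15, 16, 14, 10]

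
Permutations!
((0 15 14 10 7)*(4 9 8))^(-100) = (15)(4 8 9)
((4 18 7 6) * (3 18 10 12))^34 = (3 12 10 4 6 7 18)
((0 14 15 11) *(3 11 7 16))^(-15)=(0 11 3 16 7 15 14)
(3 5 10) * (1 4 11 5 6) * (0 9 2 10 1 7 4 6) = (0 9 2 10 3)(1 6 7 4 11 5) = [9, 6, 10, 0, 11, 1, 7, 4, 8, 2, 3, 5]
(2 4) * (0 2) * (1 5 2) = (0 1 5 2 4) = [1, 5, 4, 3, 0, 2]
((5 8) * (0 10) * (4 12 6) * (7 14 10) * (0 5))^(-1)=((0 7 14 10 5 8)(4 12 6))^(-1)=(0 8 5 10 14 7)(4 6 12)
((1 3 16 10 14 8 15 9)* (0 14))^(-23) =((0 14 8 15 9 1 3 16 10))^(-23) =(0 9 10 15 16 8 3 14 1)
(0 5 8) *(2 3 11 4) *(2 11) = (0 5 8)(2 3)(4 11) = [5, 1, 3, 2, 11, 8, 6, 7, 0, 9, 10, 4]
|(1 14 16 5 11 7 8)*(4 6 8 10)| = 10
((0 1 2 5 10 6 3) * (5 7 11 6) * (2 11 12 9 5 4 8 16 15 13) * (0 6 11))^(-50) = (2 10 13 5 15 9 16 12 8 7 4)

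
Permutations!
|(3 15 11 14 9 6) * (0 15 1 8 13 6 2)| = 30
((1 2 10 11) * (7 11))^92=((1 2 10 7 11))^92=(1 10 11 2 7)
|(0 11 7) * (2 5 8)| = 3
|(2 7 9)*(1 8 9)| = 5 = |(1 8 9 2 7)|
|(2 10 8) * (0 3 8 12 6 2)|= |(0 3 8)(2 10 12 6)|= 12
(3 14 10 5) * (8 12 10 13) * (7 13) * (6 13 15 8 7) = (3 14 6 13 7 15 8 12 10 5) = [0, 1, 2, 14, 4, 3, 13, 15, 12, 9, 5, 11, 10, 7, 6, 8]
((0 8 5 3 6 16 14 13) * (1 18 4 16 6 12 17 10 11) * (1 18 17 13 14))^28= ((0 8 5 3 12 13)(1 17 10 11 18 4 16))^28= (18)(0 12 5)(3 8 13)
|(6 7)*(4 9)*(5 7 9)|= 5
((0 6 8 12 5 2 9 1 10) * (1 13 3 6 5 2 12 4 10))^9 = (0 4 6 13 2 5 10 8 3 9 12)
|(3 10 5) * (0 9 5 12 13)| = |(0 9 5 3 10 12 13)| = 7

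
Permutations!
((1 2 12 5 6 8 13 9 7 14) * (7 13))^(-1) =((1 2 12 5 6 8 7 14)(9 13))^(-1) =(1 14 7 8 6 5 12 2)(9 13)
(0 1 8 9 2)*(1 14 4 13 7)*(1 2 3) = [14, 8, 0, 1, 13, 5, 6, 2, 9, 3, 10, 11, 12, 7, 4] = (0 14 4 13 7 2)(1 8 9 3)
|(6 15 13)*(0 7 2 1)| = |(0 7 2 1)(6 15 13)| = 12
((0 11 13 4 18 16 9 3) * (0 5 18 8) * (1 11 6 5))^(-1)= (0 8 4 13 11 1 3 9 16 18 5 6)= ((0 6 5 18 16 9 3 1 11 13 4 8))^(-1)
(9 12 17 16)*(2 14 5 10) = (2 14 5 10)(9 12 17 16) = [0, 1, 14, 3, 4, 10, 6, 7, 8, 12, 2, 11, 17, 13, 5, 15, 9, 16]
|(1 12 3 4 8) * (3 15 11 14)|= |(1 12 15 11 14 3 4 8)|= 8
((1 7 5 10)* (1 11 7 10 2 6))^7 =(11)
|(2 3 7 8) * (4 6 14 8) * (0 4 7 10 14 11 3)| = |(0 4 6 11 3 10 14 8 2)| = 9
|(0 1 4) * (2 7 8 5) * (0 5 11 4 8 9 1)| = 8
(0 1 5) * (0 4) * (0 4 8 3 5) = (0 1)(3 5 8) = [1, 0, 2, 5, 4, 8, 6, 7, 3]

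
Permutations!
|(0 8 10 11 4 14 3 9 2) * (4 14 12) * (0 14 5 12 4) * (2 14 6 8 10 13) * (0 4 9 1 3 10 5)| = |(0 5 12 4 9 14 10 11)(1 3)(2 6 8 13)| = 8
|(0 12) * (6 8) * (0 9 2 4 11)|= |(0 12 9 2 4 11)(6 8)|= 6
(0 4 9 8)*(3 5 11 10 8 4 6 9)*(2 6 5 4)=[5, 1, 6, 4, 3, 11, 9, 7, 0, 2, 8, 10]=(0 5 11 10 8)(2 6 9)(3 4)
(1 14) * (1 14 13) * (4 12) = (14)(1 13)(4 12) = [0, 13, 2, 3, 12, 5, 6, 7, 8, 9, 10, 11, 4, 1, 14]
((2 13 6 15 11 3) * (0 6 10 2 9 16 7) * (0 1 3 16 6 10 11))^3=(0 13 7 9)(1 6 10 11)(2 16 3 15)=((0 10 2 13 11 16 7 1 3 9 6 15))^3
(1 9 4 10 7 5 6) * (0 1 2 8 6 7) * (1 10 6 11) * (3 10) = (0 3 10)(1 9 4 6 2 8 11)(5 7) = [3, 9, 8, 10, 6, 7, 2, 5, 11, 4, 0, 1]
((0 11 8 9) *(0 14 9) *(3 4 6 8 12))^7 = ((0 11 12 3 4 6 8)(9 14))^7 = (9 14)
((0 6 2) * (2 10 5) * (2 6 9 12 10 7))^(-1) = (0 2 7 6 5 10 12 9)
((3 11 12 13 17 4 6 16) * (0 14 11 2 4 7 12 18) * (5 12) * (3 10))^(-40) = (18)(2 6 10)(3 4 16)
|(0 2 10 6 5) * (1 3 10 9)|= 8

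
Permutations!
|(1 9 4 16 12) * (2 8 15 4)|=8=|(1 9 2 8 15 4 16 12)|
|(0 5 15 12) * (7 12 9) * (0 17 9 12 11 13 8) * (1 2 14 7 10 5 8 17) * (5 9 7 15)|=20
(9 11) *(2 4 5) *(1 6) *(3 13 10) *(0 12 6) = (0 12 6 1)(2 4 5)(3 13 10)(9 11) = [12, 0, 4, 13, 5, 2, 1, 7, 8, 11, 3, 9, 6, 10]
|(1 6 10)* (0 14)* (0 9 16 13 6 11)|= 9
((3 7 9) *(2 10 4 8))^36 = (10)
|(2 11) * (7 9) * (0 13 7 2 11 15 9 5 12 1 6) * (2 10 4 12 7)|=|(0 13 2 15 9 10 4 12 1 6)(5 7)|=10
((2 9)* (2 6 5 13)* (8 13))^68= ((2 9 6 5 8 13))^68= (2 6 8)(5 13 9)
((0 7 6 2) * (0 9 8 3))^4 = (0 9 7 8 6 3 2)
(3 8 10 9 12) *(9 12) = (3 8 10 12) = [0, 1, 2, 8, 4, 5, 6, 7, 10, 9, 12, 11, 3]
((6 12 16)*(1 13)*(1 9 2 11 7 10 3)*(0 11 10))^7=(0 11 7)(1 13 9 2 10 3)(6 12 16)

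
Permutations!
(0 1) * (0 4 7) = [1, 4, 2, 3, 7, 5, 6, 0] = (0 1 4 7)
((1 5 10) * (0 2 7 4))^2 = ((0 2 7 4)(1 5 10))^2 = (0 7)(1 10 5)(2 4)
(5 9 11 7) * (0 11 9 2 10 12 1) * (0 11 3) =(0 3)(1 11 7 5 2 10 12) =[3, 11, 10, 0, 4, 2, 6, 5, 8, 9, 12, 7, 1]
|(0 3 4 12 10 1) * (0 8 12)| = 12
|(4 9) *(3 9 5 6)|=5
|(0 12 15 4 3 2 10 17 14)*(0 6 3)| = 12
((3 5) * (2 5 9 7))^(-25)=((2 5 3 9 7))^(-25)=(9)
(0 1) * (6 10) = [1, 0, 2, 3, 4, 5, 10, 7, 8, 9, 6] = (0 1)(6 10)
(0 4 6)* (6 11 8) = [4, 1, 2, 3, 11, 5, 0, 7, 6, 9, 10, 8] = (0 4 11 8 6)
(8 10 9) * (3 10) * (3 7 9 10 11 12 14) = (3 11 12 14)(7 9 8) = [0, 1, 2, 11, 4, 5, 6, 9, 7, 8, 10, 12, 14, 13, 3]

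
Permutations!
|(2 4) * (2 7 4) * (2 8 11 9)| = 4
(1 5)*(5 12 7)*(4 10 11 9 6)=(1 12 7 5)(4 10 11 9 6)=[0, 12, 2, 3, 10, 1, 4, 5, 8, 6, 11, 9, 7]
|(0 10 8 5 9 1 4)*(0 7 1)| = 15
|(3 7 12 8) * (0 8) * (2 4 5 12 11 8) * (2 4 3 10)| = |(0 4 5 12)(2 3 7 11 8 10)| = 12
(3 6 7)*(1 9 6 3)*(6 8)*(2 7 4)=(1 9 8 6 4 2 7)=[0, 9, 7, 3, 2, 5, 4, 1, 6, 8]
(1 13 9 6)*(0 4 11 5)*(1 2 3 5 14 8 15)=(0 4 11 14 8 15 1 13 9 6 2 3 5)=[4, 13, 3, 5, 11, 0, 2, 7, 15, 6, 10, 14, 12, 9, 8, 1]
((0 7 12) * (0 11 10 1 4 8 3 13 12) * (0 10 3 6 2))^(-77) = ((0 7 10 1 4 8 6 2)(3 13 12 11))^(-77) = (0 1 6 7 4 2 10 8)(3 11 12 13)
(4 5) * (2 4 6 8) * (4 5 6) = (2 5 4 6 8) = [0, 1, 5, 3, 6, 4, 8, 7, 2]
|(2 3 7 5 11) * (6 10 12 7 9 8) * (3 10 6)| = |(2 10 12 7 5 11)(3 9 8)| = 6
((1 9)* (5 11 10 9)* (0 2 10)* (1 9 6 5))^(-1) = ((0 2 10 6 5 11))^(-1) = (0 11 5 6 10 2)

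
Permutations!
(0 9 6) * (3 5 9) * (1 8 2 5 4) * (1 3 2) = (0 2 5 9 6)(1 8)(3 4) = [2, 8, 5, 4, 3, 9, 0, 7, 1, 6]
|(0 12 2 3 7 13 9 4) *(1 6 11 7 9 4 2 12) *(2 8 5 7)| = 12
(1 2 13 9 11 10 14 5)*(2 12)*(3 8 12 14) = (1 14 5)(2 13 9 11 10 3 8 12) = [0, 14, 13, 8, 4, 1, 6, 7, 12, 11, 3, 10, 2, 9, 5]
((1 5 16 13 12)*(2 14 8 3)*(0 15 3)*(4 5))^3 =((0 15 3 2 14 8)(1 4 5 16 13 12))^3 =(0 2)(1 16)(3 8)(4 13)(5 12)(14 15)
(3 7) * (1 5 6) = (1 5 6)(3 7) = [0, 5, 2, 7, 4, 6, 1, 3]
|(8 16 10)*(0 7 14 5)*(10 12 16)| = |(0 7 14 5)(8 10)(12 16)| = 4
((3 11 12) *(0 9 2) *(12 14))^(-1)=(0 2 9)(3 12 14 11)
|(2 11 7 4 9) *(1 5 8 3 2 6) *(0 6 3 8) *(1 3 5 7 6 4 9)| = 12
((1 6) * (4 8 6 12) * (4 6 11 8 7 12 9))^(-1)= (1 6 12 7 4 9)(8 11)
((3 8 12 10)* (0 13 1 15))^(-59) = ((0 13 1 15)(3 8 12 10))^(-59) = (0 13 1 15)(3 8 12 10)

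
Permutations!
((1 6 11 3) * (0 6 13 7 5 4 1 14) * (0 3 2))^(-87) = (0 6 11 2)(1 5 13 4 7)(3 14)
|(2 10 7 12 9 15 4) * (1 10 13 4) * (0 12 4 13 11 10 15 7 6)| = |(0 12 9 7 4 2 11 10 6)(1 15)| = 18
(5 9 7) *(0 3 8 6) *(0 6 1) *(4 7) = (0 3 8 1)(4 7 5 9) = [3, 0, 2, 8, 7, 9, 6, 5, 1, 4]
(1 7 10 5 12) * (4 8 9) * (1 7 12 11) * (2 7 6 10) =[0, 12, 7, 3, 8, 11, 10, 2, 9, 4, 5, 1, 6] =(1 12 6 10 5 11)(2 7)(4 8 9)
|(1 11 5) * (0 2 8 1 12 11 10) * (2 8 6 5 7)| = |(0 8 1 10)(2 6 5 12 11 7)| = 12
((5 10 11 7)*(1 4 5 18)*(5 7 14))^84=(18)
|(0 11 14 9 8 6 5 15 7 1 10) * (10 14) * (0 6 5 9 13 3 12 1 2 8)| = |(0 11 10 6 9)(1 14 13 3 12)(2 8 5 15 7)| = 5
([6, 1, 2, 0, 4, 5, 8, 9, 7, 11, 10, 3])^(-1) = [3, 1, 2, 11, 4, 5, 0, 8, 6, 7, 10, 9]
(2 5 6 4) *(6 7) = [0, 1, 5, 3, 2, 7, 4, 6] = (2 5 7 6 4)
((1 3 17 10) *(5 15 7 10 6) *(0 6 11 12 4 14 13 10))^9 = (17)(0 7 15 5 6)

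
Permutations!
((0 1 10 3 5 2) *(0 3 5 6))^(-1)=((0 1 10 5 2 3 6))^(-1)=(0 6 3 2 5 10 1)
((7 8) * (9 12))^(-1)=((7 8)(9 12))^(-1)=(7 8)(9 12)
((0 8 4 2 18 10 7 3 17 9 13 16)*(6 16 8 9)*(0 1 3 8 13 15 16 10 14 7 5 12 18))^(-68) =((0 9 15 16 1 3 17 6 10 5 12 18 14 7 8 4 2))^(-68) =(18)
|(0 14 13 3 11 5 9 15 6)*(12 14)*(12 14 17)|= |(0 14 13 3 11 5 9 15 6)(12 17)|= 18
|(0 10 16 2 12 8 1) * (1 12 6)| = |(0 10 16 2 6 1)(8 12)| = 6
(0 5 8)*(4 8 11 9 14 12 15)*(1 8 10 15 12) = (0 5 11 9 14 1 8)(4 10 15) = [5, 8, 2, 3, 10, 11, 6, 7, 0, 14, 15, 9, 12, 13, 1, 4]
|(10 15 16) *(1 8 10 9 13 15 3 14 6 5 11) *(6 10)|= 60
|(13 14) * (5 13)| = |(5 13 14)| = 3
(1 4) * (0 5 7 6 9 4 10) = (0 5 7 6 9 4 1 10) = [5, 10, 2, 3, 1, 7, 9, 6, 8, 4, 0]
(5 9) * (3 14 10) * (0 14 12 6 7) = [14, 1, 2, 12, 4, 9, 7, 0, 8, 5, 3, 11, 6, 13, 10] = (0 14 10 3 12 6 7)(5 9)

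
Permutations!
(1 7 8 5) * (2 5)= (1 7 8 2 5)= [0, 7, 5, 3, 4, 1, 6, 8, 2]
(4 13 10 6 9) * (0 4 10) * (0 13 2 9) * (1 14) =(0 4 2 9 10 6)(1 14) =[4, 14, 9, 3, 2, 5, 0, 7, 8, 10, 6, 11, 12, 13, 1]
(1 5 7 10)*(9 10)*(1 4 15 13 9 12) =(1 5 7 12)(4 15 13 9 10) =[0, 5, 2, 3, 15, 7, 6, 12, 8, 10, 4, 11, 1, 9, 14, 13]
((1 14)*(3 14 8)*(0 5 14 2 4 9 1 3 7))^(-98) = ((0 5 14 3 2 4 9 1 8 7))^(-98) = (0 14 2 9 8)(1 7 5 3 4)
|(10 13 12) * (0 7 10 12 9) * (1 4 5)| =|(0 7 10 13 9)(1 4 5)| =15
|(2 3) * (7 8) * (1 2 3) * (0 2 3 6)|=10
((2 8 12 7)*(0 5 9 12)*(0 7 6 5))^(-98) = (2 8 7)(5 12)(6 9)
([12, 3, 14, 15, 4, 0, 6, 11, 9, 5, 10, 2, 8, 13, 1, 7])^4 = [5, 11, 15, 2, 4, 9, 6, 1, 12, 8, 10, 3, 0, 13, 7, 14]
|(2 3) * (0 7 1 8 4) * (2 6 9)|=|(0 7 1 8 4)(2 3 6 9)|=20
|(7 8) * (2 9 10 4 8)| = |(2 9 10 4 8 7)| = 6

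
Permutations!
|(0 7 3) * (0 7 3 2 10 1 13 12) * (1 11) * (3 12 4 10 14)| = 20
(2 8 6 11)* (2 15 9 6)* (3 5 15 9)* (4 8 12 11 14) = (2 12 11 9 6 14 4 8)(3 5 15) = [0, 1, 12, 5, 8, 15, 14, 7, 2, 6, 10, 9, 11, 13, 4, 3]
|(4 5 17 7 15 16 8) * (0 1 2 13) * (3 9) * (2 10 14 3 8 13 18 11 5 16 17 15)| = |(0 1 10 14 3 9 8 4 16 13)(2 18 11 5 15 17 7)| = 70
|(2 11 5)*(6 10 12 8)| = 12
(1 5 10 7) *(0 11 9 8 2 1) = (0 11 9 8 2 1 5 10 7) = [11, 5, 1, 3, 4, 10, 6, 0, 2, 8, 7, 9]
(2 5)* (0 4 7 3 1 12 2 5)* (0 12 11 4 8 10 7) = (0 8 10 7 3 1 11 4)(2 12) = [8, 11, 12, 1, 0, 5, 6, 3, 10, 9, 7, 4, 2]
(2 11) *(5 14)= (2 11)(5 14)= [0, 1, 11, 3, 4, 14, 6, 7, 8, 9, 10, 2, 12, 13, 5]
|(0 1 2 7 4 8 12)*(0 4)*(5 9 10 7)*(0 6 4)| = 11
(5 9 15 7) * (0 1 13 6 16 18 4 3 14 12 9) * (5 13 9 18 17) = (0 1 9 15 7 13 6 16 17 5)(3 14 12 18 4) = [1, 9, 2, 14, 3, 0, 16, 13, 8, 15, 10, 11, 18, 6, 12, 7, 17, 5, 4]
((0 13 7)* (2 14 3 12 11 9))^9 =(2 12)(3 9)(11 14)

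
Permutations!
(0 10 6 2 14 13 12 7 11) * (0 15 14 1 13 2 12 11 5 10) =(1 13 11 15 14 2)(5 10 6 12 7) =[0, 13, 1, 3, 4, 10, 12, 5, 8, 9, 6, 15, 7, 11, 2, 14]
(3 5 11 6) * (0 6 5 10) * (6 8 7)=(0 8 7 6 3 10)(5 11)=[8, 1, 2, 10, 4, 11, 3, 6, 7, 9, 0, 5]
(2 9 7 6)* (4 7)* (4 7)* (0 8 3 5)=(0 8 3 5)(2 9 7 6)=[8, 1, 9, 5, 4, 0, 2, 6, 3, 7]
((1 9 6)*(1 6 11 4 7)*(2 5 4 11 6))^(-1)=((11)(1 9 6 2 5 4 7))^(-1)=(11)(1 7 4 5 2 6 9)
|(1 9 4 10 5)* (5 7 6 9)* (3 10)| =6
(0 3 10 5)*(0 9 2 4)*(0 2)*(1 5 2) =[3, 5, 4, 10, 1, 9, 6, 7, 8, 0, 2] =(0 3 10 2 4 1 5 9)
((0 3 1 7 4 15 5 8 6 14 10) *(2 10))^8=(0 6 4)(1 2 5)(3 14 15)(7 10 8)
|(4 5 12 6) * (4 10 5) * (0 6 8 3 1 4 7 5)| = |(0 6 10)(1 4 7 5 12 8 3)| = 21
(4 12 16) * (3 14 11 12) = [0, 1, 2, 14, 3, 5, 6, 7, 8, 9, 10, 12, 16, 13, 11, 15, 4] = (3 14 11 12 16 4)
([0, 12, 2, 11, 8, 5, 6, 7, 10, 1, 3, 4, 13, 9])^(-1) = [0, 9, 2, 10, 11, 5, 6, 7, 4, 13, 8, 3, 1, 12]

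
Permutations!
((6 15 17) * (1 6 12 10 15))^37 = ((1 6)(10 15 17 12))^37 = (1 6)(10 15 17 12)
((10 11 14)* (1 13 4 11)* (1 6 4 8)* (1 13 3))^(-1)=(1 3)(4 6 10 14 11)(8 13)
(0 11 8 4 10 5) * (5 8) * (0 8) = (0 11 5 8 4 10) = [11, 1, 2, 3, 10, 8, 6, 7, 4, 9, 0, 5]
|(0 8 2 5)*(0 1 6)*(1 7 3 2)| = 4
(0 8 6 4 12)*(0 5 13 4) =(0 8 6)(4 12 5 13) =[8, 1, 2, 3, 12, 13, 0, 7, 6, 9, 10, 11, 5, 4]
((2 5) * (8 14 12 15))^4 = (15)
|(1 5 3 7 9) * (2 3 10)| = |(1 5 10 2 3 7 9)| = 7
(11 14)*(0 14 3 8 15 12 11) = (0 14)(3 8 15 12 11) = [14, 1, 2, 8, 4, 5, 6, 7, 15, 9, 10, 3, 11, 13, 0, 12]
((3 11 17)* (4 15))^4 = ((3 11 17)(4 15))^4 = (3 11 17)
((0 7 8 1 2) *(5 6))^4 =((0 7 8 1 2)(5 6))^4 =(0 2 1 8 7)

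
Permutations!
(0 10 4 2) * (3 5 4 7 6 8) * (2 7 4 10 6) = (0 6 8 3 5 10 4 7 2) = [6, 1, 0, 5, 7, 10, 8, 2, 3, 9, 4]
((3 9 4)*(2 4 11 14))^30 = ((2 4 3 9 11 14))^30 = (14)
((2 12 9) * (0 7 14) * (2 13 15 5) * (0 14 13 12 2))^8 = ((0 7 13 15 5)(9 12))^8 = (0 15 7 5 13)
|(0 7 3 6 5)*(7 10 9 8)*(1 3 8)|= |(0 10 9 1 3 6 5)(7 8)|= 14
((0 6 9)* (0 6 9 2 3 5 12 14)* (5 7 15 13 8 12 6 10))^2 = ((0 9 10 5 6 2 3 7 15 13 8 12 14))^2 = (0 10 6 3 15 8 14 9 5 2 7 13 12)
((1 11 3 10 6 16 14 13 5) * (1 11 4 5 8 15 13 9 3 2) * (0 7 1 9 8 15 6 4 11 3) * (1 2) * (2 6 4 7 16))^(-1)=((0 16 14 8 4 5 3 10 7 6 2 9)(1 11)(13 15))^(-1)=(0 9 2 6 7 10 3 5 4 8 14 16)(1 11)(13 15)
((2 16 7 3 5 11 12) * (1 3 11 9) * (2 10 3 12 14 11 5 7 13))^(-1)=((1 12 10 3 7 5 9)(2 16 13)(11 14))^(-1)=(1 9 5 7 3 10 12)(2 13 16)(11 14)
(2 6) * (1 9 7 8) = (1 9 7 8)(2 6) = [0, 9, 6, 3, 4, 5, 2, 8, 1, 7]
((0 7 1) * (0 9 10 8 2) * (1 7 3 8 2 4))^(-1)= (0 2 10 9 1 4 8 3)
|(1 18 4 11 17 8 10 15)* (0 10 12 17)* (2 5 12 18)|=|(0 10 15 1 2 5 12 17 8 18 4 11)|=12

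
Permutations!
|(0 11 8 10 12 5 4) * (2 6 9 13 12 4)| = 30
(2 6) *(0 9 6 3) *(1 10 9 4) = (0 4 1 10 9 6 2 3) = [4, 10, 3, 0, 1, 5, 2, 7, 8, 6, 9]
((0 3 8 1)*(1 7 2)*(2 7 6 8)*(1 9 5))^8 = (0 2 5)(1 3 9)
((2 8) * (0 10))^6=(10)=((0 10)(2 8))^6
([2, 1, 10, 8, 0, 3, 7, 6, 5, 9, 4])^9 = [2, 1, 10, 3, 0, 5, 7, 6, 8, 9, 4]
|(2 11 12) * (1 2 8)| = |(1 2 11 12 8)| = 5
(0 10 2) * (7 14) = [10, 1, 0, 3, 4, 5, 6, 14, 8, 9, 2, 11, 12, 13, 7] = (0 10 2)(7 14)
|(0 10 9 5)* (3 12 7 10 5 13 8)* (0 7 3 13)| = 10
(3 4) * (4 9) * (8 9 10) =(3 10 8 9 4) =[0, 1, 2, 10, 3, 5, 6, 7, 9, 4, 8]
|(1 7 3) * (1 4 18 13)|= 6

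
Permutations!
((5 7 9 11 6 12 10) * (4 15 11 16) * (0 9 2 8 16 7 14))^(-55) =((0 9 7 2 8 16 4 15 11 6 12 10 5 14))^(-55) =(0 9 7 2 8 16 4 15 11 6 12 10 5 14)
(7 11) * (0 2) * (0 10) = (0 2 10)(7 11) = [2, 1, 10, 3, 4, 5, 6, 11, 8, 9, 0, 7]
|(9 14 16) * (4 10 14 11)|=|(4 10 14 16 9 11)|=6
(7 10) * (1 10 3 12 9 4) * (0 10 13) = (0 10 7 3 12 9 4 1 13) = [10, 13, 2, 12, 1, 5, 6, 3, 8, 4, 7, 11, 9, 0]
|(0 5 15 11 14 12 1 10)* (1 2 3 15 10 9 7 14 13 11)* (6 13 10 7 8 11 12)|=|(0 5 7 14 6 13 12 2 3 15 1 9 8 11 10)|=15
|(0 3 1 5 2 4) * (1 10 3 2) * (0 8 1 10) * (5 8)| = |(0 2 4 5 10 3)(1 8)| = 6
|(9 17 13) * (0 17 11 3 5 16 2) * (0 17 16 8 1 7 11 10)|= 42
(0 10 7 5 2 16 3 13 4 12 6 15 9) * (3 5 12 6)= (0 10 7 12 3 13 4 6 15 9)(2 16 5)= [10, 1, 16, 13, 6, 2, 15, 12, 8, 0, 7, 11, 3, 4, 14, 9, 5]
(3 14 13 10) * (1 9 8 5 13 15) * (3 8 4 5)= [0, 9, 2, 14, 5, 13, 6, 7, 3, 4, 8, 11, 12, 10, 15, 1]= (1 9 4 5 13 10 8 3 14 15)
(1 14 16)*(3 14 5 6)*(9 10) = (1 5 6 3 14 16)(9 10) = [0, 5, 2, 14, 4, 6, 3, 7, 8, 10, 9, 11, 12, 13, 16, 15, 1]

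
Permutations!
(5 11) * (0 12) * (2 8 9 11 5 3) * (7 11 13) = (0 12)(2 8 9 13 7 11 3) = [12, 1, 8, 2, 4, 5, 6, 11, 9, 13, 10, 3, 0, 7]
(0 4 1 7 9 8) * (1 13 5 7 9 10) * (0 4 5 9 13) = (0 5 7 10 1 13 9 8 4) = [5, 13, 2, 3, 0, 7, 6, 10, 4, 8, 1, 11, 12, 9]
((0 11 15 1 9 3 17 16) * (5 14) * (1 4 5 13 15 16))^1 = (0 11 16)(1 9 3 17)(4 5 14 13 15)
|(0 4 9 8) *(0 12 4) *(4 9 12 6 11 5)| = 7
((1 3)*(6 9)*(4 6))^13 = (1 3)(4 6 9)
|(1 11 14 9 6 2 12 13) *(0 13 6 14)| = |(0 13 1 11)(2 12 6)(9 14)| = 12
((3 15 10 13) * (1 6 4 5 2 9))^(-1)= (1 9 2 5 4 6)(3 13 10 15)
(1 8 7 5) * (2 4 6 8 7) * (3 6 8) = [0, 7, 4, 6, 8, 1, 3, 5, 2] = (1 7 5)(2 4 8)(3 6)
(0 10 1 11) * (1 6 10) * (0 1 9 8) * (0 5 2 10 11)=(0 9 8 5 2 10 6 11 1)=[9, 0, 10, 3, 4, 2, 11, 7, 5, 8, 6, 1]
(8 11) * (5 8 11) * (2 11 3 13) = (2 11 3 13)(5 8) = [0, 1, 11, 13, 4, 8, 6, 7, 5, 9, 10, 3, 12, 2]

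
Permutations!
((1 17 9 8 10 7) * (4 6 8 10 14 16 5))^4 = ((1 17 9 10 7)(4 6 8 14 16 5))^4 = (1 7 10 9 17)(4 16 8)(5 14 6)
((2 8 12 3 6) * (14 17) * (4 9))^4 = (17)(2 6 3 12 8)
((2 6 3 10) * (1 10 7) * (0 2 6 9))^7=((0 2 9)(1 10 6 3 7))^7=(0 2 9)(1 6 7 10 3)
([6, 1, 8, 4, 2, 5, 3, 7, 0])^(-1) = [8, 1, 4, 6, 3, 5, 0, 7, 2]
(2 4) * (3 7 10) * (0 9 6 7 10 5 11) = [9, 1, 4, 10, 2, 11, 7, 5, 8, 6, 3, 0] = (0 9 6 7 5 11)(2 4)(3 10)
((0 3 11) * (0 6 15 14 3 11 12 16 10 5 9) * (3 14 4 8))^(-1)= (0 9 5 10 16 12 3 8 4 15 6 11)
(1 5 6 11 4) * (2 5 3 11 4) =(1 3 11 2 5 6 4) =[0, 3, 5, 11, 1, 6, 4, 7, 8, 9, 10, 2]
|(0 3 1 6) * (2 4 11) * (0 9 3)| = 12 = |(1 6 9 3)(2 4 11)|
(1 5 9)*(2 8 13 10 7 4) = [0, 5, 8, 3, 2, 9, 6, 4, 13, 1, 7, 11, 12, 10] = (1 5 9)(2 8 13 10 7 4)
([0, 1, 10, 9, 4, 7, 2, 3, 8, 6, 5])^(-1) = [0, 1, 6, 7, 4, 10, 9, 5, 8, 3, 2]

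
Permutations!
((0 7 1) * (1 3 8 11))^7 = ((0 7 3 8 11 1))^7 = (0 7 3 8 11 1)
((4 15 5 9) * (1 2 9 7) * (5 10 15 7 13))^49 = (1 7 4 9 2)(5 13)(10 15)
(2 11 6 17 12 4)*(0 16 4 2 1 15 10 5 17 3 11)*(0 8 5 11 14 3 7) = (0 16 4 1 15 10 11 6 7)(2 8 5 17 12)(3 14) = [16, 15, 8, 14, 1, 17, 7, 0, 5, 9, 11, 6, 2, 13, 3, 10, 4, 12]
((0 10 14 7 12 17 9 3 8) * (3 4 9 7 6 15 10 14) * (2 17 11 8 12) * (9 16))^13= (0 10 8 15 11 6 12 14 3)(2 17 7)(4 16 9)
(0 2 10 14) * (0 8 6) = (0 2 10 14 8 6) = [2, 1, 10, 3, 4, 5, 0, 7, 6, 9, 14, 11, 12, 13, 8]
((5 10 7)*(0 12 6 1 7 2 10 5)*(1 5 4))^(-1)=(0 7 1 4 5 6 12)(2 10)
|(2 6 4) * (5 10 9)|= |(2 6 4)(5 10 9)|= 3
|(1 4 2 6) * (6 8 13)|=|(1 4 2 8 13 6)|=6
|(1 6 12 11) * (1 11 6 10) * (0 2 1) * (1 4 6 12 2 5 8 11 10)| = |(12)(0 5 8 11 10)(2 4 6)| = 15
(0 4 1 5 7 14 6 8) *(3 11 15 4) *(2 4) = (0 3 11 15 2 4 1 5 7 14 6 8) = [3, 5, 4, 11, 1, 7, 8, 14, 0, 9, 10, 15, 12, 13, 6, 2]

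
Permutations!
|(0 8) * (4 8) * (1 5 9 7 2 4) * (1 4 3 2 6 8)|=|(0 4 1 5 9 7 6 8)(2 3)|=8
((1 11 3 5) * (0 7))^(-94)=((0 7)(1 11 3 5))^(-94)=(1 3)(5 11)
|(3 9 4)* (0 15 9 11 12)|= |(0 15 9 4 3 11 12)|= 7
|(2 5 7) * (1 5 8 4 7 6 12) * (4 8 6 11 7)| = 7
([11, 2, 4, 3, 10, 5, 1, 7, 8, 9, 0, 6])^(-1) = (0 10 4 2 1 6 11)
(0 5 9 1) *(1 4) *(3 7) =(0 5 9 4 1)(3 7) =[5, 0, 2, 7, 1, 9, 6, 3, 8, 4]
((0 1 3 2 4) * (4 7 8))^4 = (0 7 1 8 3 4 2)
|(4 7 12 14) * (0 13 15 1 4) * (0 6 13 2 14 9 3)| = 12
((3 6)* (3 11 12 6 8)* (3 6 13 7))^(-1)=(3 7 13 12 11 6 8)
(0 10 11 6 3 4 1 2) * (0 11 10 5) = (0 5)(1 2 11 6 3 4) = [5, 2, 11, 4, 1, 0, 3, 7, 8, 9, 10, 6]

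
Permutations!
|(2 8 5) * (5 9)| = |(2 8 9 5)| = 4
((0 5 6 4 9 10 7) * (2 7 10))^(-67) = (10)(0 4 7 6 2 5 9)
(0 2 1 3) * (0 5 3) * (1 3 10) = (0 2 3 5 10 1) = [2, 0, 3, 5, 4, 10, 6, 7, 8, 9, 1]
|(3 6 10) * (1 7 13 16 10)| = 7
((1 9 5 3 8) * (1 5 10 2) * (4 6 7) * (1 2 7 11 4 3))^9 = ((1 9 10 7 3 8 5)(4 6 11))^9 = (11)(1 10 3 5 9 7 8)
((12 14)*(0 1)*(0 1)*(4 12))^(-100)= (4 14 12)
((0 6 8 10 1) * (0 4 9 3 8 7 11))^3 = ((0 6 7 11)(1 4 9 3 8 10))^3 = (0 11 7 6)(1 3)(4 8)(9 10)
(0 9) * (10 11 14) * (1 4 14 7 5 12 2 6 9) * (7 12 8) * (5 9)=[1, 4, 6, 3, 14, 8, 5, 9, 7, 0, 11, 12, 2, 13, 10]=(0 1 4 14 10 11 12 2 6 5 8 7 9)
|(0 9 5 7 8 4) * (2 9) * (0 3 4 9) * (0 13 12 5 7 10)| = 6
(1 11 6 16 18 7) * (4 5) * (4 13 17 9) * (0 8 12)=(0 8 12)(1 11 6 16 18 7)(4 5 13 17 9)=[8, 11, 2, 3, 5, 13, 16, 1, 12, 4, 10, 6, 0, 17, 14, 15, 18, 9, 7]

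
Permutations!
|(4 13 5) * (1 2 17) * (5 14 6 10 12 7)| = 24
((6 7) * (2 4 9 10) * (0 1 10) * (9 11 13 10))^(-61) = ((0 1 9)(2 4 11 13 10)(6 7))^(-61) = (0 9 1)(2 10 13 11 4)(6 7)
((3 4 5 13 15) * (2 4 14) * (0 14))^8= ((0 14 2 4 5 13 15 3))^8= (15)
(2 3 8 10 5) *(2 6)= (2 3 8 10 5 6)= [0, 1, 3, 8, 4, 6, 2, 7, 10, 9, 5]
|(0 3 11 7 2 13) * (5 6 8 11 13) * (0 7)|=9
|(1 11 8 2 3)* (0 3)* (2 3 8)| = |(0 8 3 1 11 2)| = 6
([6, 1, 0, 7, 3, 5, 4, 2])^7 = (0 6 4 3 7 2)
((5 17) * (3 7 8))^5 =(3 8 7)(5 17)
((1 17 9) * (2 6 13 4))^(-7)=((1 17 9)(2 6 13 4))^(-7)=(1 9 17)(2 6 13 4)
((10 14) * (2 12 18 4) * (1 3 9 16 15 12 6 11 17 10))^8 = (1 2 9 11 15 10 18)(3 6 16 17 12 14 4)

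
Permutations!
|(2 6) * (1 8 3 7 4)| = 10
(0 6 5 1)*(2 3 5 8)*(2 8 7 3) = (8)(0 6 7 3 5 1) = [6, 0, 2, 5, 4, 1, 7, 3, 8]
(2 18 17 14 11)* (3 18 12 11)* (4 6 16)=(2 12 11)(3 18 17 14)(4 6 16)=[0, 1, 12, 18, 6, 5, 16, 7, 8, 9, 10, 2, 11, 13, 3, 15, 4, 14, 17]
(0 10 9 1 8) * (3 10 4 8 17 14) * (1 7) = (0 4 8)(1 17 14 3 10 9 7) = [4, 17, 2, 10, 8, 5, 6, 1, 0, 7, 9, 11, 12, 13, 3, 15, 16, 14]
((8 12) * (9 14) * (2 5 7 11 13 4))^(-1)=((2 5 7 11 13 4)(8 12)(9 14))^(-1)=(2 4 13 11 7 5)(8 12)(9 14)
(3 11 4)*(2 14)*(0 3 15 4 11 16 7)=(0 3 16 7)(2 14)(4 15)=[3, 1, 14, 16, 15, 5, 6, 0, 8, 9, 10, 11, 12, 13, 2, 4, 7]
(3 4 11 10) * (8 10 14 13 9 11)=[0, 1, 2, 4, 8, 5, 6, 7, 10, 11, 3, 14, 12, 9, 13]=(3 4 8 10)(9 11 14 13)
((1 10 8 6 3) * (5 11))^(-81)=((1 10 8 6 3)(5 11))^(-81)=(1 3 6 8 10)(5 11)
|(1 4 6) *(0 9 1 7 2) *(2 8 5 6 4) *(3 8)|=20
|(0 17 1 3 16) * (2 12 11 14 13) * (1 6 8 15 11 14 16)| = 28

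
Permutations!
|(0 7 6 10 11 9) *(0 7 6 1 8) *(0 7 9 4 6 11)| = |(0 11 4 6 10)(1 8 7)| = 15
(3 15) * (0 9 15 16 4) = [9, 1, 2, 16, 0, 5, 6, 7, 8, 15, 10, 11, 12, 13, 14, 3, 4] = (0 9 15 3 16 4)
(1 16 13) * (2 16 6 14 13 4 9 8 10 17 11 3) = [0, 6, 16, 2, 9, 5, 14, 7, 10, 8, 17, 3, 12, 1, 13, 15, 4, 11] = (1 6 14 13)(2 16 4 9 8 10 17 11 3)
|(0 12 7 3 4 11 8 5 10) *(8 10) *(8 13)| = 21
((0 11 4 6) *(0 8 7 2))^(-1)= ((0 11 4 6 8 7 2))^(-1)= (0 2 7 8 6 4 11)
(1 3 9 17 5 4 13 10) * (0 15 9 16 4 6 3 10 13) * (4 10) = (0 15 9 17 5 6 3 16 10 1 4) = [15, 4, 2, 16, 0, 6, 3, 7, 8, 17, 1, 11, 12, 13, 14, 9, 10, 5]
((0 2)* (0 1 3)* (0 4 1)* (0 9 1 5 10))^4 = (0 3)(1 10)(2 4)(5 9)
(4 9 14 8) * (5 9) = [0, 1, 2, 3, 5, 9, 6, 7, 4, 14, 10, 11, 12, 13, 8] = (4 5 9 14 8)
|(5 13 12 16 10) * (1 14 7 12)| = |(1 14 7 12 16 10 5 13)| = 8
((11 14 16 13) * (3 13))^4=(3 16 14 11 13)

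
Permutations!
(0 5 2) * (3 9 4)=(0 5 2)(3 9 4)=[5, 1, 0, 9, 3, 2, 6, 7, 8, 4]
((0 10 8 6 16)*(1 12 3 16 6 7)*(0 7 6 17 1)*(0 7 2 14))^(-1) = ((0 10 8 6 17 1 12 3 16 2 14))^(-1) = (0 14 2 16 3 12 1 17 6 8 10)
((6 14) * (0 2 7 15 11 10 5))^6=(0 5 10 11 15 7 2)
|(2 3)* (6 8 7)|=|(2 3)(6 8 7)|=6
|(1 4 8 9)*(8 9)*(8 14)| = 6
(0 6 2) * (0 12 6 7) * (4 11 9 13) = (0 7)(2 12 6)(4 11 9 13) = [7, 1, 12, 3, 11, 5, 2, 0, 8, 13, 10, 9, 6, 4]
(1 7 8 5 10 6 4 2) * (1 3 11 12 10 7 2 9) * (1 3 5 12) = [0, 2, 5, 11, 9, 7, 4, 8, 12, 3, 6, 1, 10] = (1 2 5 7 8 12 10 6 4 9 3 11)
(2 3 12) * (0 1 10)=[1, 10, 3, 12, 4, 5, 6, 7, 8, 9, 0, 11, 2]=(0 1 10)(2 3 12)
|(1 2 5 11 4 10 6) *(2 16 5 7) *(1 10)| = 10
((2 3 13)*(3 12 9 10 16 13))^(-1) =((2 12 9 10 16 13))^(-1) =(2 13 16 10 9 12)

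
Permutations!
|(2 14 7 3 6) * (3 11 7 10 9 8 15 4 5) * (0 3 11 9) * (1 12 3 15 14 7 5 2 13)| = |(0 15 4 2 7 9 8 14 10)(1 12 3 6 13)(5 11)| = 90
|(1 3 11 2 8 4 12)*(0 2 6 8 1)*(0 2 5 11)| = 10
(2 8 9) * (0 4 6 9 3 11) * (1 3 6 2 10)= (0 4 2 8 6 9 10 1 3 11)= [4, 3, 8, 11, 2, 5, 9, 7, 6, 10, 1, 0]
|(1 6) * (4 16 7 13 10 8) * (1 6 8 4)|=|(1 8)(4 16 7 13 10)|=10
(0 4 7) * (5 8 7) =(0 4 5 8 7) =[4, 1, 2, 3, 5, 8, 6, 0, 7]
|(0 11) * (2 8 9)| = |(0 11)(2 8 9)| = 6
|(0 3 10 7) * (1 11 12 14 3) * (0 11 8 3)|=9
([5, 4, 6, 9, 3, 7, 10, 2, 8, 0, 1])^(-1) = [9, 10, 7, 4, 1, 0, 2, 5, 8, 3, 6]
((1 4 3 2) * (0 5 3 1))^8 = (5)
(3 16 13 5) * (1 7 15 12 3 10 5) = (1 7 15 12 3 16 13)(5 10) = [0, 7, 2, 16, 4, 10, 6, 15, 8, 9, 5, 11, 3, 1, 14, 12, 13]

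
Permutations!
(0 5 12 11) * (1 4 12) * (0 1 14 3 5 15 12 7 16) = (0 15 12 11 1 4 7 16)(3 5 14) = [15, 4, 2, 5, 7, 14, 6, 16, 8, 9, 10, 1, 11, 13, 3, 12, 0]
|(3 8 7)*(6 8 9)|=5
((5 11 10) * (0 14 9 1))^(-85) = ((0 14 9 1)(5 11 10))^(-85) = (0 1 9 14)(5 10 11)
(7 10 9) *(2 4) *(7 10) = (2 4)(9 10) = [0, 1, 4, 3, 2, 5, 6, 7, 8, 10, 9]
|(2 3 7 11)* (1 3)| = |(1 3 7 11 2)| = 5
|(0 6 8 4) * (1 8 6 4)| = |(0 4)(1 8)| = 2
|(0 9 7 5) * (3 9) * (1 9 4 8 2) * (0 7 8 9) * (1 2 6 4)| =12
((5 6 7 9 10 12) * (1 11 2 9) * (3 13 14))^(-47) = ((1 11 2 9 10 12 5 6 7)(3 13 14))^(-47) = (1 6 12 9 11 7 5 10 2)(3 13 14)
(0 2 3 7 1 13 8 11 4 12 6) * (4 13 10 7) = (0 2 3 4 12 6)(1 10 7)(8 11 13) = [2, 10, 3, 4, 12, 5, 0, 1, 11, 9, 7, 13, 6, 8]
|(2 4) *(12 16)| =2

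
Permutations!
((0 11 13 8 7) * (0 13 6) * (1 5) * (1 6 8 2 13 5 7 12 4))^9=((0 11 8 12 4 1 7 5 6)(2 13))^9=(2 13)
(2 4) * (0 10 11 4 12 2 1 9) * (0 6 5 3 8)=(0 10 11 4 1 9 6 5 3 8)(2 12)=[10, 9, 12, 8, 1, 3, 5, 7, 0, 6, 11, 4, 2]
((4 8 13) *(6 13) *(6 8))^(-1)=(4 13 6)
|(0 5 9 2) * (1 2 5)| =6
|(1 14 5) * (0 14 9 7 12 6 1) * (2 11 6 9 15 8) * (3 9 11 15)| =|(0 14 5)(1 3 9 7 12 11 6)(2 15 8)| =21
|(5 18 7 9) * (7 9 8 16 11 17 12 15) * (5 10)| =|(5 18 9 10)(7 8 16 11 17 12 15)| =28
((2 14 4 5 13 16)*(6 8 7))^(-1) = (2 16 13 5 4 14)(6 7 8)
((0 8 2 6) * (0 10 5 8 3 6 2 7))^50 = ((0 3 6 10 5 8 7))^50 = (0 3 6 10 5 8 7)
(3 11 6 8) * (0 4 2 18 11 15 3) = (0 4 2 18 11 6 8)(3 15) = [4, 1, 18, 15, 2, 5, 8, 7, 0, 9, 10, 6, 12, 13, 14, 3, 16, 17, 11]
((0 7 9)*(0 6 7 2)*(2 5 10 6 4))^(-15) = (0 5 10 6 7 9 4 2)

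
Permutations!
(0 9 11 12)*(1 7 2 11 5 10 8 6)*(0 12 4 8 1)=(12)(0 9 5 10 1 7 2 11 4 8 6)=[9, 7, 11, 3, 8, 10, 0, 2, 6, 5, 1, 4, 12]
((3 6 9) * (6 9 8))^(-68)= ((3 9)(6 8))^(-68)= (9)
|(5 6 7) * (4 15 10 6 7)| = 4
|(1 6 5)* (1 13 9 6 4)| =|(1 4)(5 13 9 6)| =4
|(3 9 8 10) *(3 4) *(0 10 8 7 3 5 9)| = |(0 10 4 5 9 7 3)| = 7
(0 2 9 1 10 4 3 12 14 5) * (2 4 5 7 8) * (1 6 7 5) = [4, 10, 9, 12, 3, 0, 7, 8, 2, 6, 1, 11, 14, 13, 5] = (0 4 3 12 14 5)(1 10)(2 9 6 7 8)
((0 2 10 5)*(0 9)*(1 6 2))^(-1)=(0 9 5 10 2 6 1)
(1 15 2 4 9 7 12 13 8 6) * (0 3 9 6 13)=[3, 15, 4, 9, 6, 5, 1, 12, 13, 7, 10, 11, 0, 8, 14, 2]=(0 3 9 7 12)(1 15 2 4 6)(8 13)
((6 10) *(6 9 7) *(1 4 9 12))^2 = ((1 4 9 7 6 10 12))^2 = (1 9 6 12 4 7 10)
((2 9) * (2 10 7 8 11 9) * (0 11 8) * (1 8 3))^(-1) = ((0 11 9 10 7)(1 8 3))^(-1) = (0 7 10 9 11)(1 3 8)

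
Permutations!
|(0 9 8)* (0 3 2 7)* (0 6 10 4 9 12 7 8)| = |(0 12 7 6 10 4 9)(2 8 3)| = 21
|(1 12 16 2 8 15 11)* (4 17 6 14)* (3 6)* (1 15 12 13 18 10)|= 20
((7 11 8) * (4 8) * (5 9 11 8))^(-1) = ((4 5 9 11)(7 8))^(-1) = (4 11 9 5)(7 8)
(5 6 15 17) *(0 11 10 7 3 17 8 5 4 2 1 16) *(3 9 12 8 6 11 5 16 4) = (0 5 11 10 7 9 12 8 16)(1 4 2)(3 17)(6 15) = [5, 4, 1, 17, 2, 11, 15, 9, 16, 12, 7, 10, 8, 13, 14, 6, 0, 3]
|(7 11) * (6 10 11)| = 4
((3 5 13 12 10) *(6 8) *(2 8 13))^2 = ((2 8 6 13 12 10 3 5))^2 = (2 6 12 3)(5 8 13 10)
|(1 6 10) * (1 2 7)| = 5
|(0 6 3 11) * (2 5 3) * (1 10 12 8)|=|(0 6 2 5 3 11)(1 10 12 8)|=12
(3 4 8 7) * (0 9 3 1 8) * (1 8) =(0 9 3 4)(7 8) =[9, 1, 2, 4, 0, 5, 6, 8, 7, 3]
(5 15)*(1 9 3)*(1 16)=(1 9 3 16)(5 15)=[0, 9, 2, 16, 4, 15, 6, 7, 8, 3, 10, 11, 12, 13, 14, 5, 1]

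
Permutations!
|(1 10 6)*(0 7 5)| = |(0 7 5)(1 10 6)| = 3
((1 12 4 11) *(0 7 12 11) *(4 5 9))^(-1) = ((0 7 12 5 9 4)(1 11))^(-1) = (0 4 9 5 12 7)(1 11)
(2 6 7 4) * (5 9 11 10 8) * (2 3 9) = (2 6 7 4 3 9 11 10 8 5) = [0, 1, 6, 9, 3, 2, 7, 4, 5, 11, 8, 10]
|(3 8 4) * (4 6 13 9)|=6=|(3 8 6 13 9 4)|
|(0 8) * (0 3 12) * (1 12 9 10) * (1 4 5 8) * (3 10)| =|(0 1 12)(3 9)(4 5 8 10)| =12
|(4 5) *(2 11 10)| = |(2 11 10)(4 5)| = 6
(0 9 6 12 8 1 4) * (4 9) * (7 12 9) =(0 4)(1 7 12 8)(6 9) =[4, 7, 2, 3, 0, 5, 9, 12, 1, 6, 10, 11, 8]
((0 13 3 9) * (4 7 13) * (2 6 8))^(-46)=((0 4 7 13 3 9)(2 6 8))^(-46)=(0 7 3)(2 8 6)(4 13 9)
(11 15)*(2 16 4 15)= (2 16 4 15 11)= [0, 1, 16, 3, 15, 5, 6, 7, 8, 9, 10, 2, 12, 13, 14, 11, 4]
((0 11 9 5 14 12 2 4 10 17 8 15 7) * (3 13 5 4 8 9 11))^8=((0 3 13 5 14 12 2 8 15 7)(4 10 17 9))^8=(17)(0 15 2 14 13)(3 7 8 12 5)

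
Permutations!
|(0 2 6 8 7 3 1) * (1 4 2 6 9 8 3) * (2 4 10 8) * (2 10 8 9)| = |(0 6 3 8 7 1)(9 10)| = 6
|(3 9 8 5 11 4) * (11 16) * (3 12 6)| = |(3 9 8 5 16 11 4 12 6)| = 9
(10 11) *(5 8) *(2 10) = (2 10 11)(5 8) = [0, 1, 10, 3, 4, 8, 6, 7, 5, 9, 11, 2]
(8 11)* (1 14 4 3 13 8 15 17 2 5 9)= [0, 14, 5, 13, 3, 9, 6, 7, 11, 1, 10, 15, 12, 8, 4, 17, 16, 2]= (1 14 4 3 13 8 11 15 17 2 5 9)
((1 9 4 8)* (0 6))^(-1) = (0 6)(1 8 4 9)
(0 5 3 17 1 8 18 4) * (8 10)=(0 5 3 17 1 10 8 18 4)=[5, 10, 2, 17, 0, 3, 6, 7, 18, 9, 8, 11, 12, 13, 14, 15, 16, 1, 4]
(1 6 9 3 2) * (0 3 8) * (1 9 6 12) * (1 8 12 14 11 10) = (0 3 2 9 12 8)(1 14 11 10) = [3, 14, 9, 2, 4, 5, 6, 7, 0, 12, 1, 10, 8, 13, 11]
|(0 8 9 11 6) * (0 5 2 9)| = |(0 8)(2 9 11 6 5)| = 10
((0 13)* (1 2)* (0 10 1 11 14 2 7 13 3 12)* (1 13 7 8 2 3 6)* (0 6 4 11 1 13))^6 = (0 6 14)(3 4 13)(10 12 11)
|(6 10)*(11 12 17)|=|(6 10)(11 12 17)|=6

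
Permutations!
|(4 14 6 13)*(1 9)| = |(1 9)(4 14 6 13)| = 4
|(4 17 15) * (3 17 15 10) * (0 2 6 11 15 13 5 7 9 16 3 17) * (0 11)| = 18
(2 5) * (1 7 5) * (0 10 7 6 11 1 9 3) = [10, 6, 9, 0, 4, 2, 11, 5, 8, 3, 7, 1] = (0 10 7 5 2 9 3)(1 6 11)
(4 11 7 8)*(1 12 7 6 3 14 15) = (1 12 7 8 4 11 6 3 14 15) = [0, 12, 2, 14, 11, 5, 3, 8, 4, 9, 10, 6, 7, 13, 15, 1]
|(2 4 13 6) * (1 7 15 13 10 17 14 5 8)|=|(1 7 15 13 6 2 4 10 17 14 5 8)|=12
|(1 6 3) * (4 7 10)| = 3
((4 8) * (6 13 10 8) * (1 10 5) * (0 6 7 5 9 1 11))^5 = ((0 6 13 9 1 10 8 4 7 5 11))^5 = (0 10 11 1 5 9 7 13 4 6 8)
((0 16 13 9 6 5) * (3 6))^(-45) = ((0 16 13 9 3 6 5))^(-45) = (0 3 16 6 13 5 9)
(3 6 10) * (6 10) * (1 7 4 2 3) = (1 7 4 2 3 10) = [0, 7, 3, 10, 2, 5, 6, 4, 8, 9, 1]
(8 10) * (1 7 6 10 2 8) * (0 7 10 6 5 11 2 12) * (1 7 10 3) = (0 10 7 5 11 2 8 12)(1 3) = [10, 3, 8, 1, 4, 11, 6, 5, 12, 9, 7, 2, 0]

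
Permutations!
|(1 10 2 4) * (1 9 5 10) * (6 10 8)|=7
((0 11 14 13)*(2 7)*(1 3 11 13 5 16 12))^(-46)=(1 14 12 11 16 3 5)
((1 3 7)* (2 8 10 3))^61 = ((1 2 8 10 3 7))^61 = (1 2 8 10 3 7)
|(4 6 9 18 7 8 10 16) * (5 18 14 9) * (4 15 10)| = 6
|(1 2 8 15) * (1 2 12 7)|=3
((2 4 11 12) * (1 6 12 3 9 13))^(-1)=(1 13 9 3 11 4 2 12 6)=((1 6 12 2 4 11 3 9 13))^(-1)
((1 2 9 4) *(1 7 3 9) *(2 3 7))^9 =((1 3 9 4 2))^9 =(1 2 4 9 3)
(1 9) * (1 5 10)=(1 9 5 10)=[0, 9, 2, 3, 4, 10, 6, 7, 8, 5, 1]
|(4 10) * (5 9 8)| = 6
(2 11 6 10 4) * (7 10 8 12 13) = (2 11 6 8 12 13 7 10 4) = [0, 1, 11, 3, 2, 5, 8, 10, 12, 9, 4, 6, 13, 7]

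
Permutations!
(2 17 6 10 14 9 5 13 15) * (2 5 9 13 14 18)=(2 17 6 10 18)(5 14 13 15)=[0, 1, 17, 3, 4, 14, 10, 7, 8, 9, 18, 11, 12, 15, 13, 5, 16, 6, 2]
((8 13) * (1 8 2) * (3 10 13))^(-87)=((1 8 3 10 13 2))^(-87)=(1 10)(2 3)(8 13)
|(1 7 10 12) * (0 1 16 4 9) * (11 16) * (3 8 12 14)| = |(0 1 7 10 14 3 8 12 11 16 4 9)| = 12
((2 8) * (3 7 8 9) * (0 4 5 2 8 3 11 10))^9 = (0 5 9 10 4 2 11)(3 7)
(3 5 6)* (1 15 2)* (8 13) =[0, 15, 1, 5, 4, 6, 3, 7, 13, 9, 10, 11, 12, 8, 14, 2] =(1 15 2)(3 5 6)(8 13)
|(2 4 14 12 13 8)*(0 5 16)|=|(0 5 16)(2 4 14 12 13 8)|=6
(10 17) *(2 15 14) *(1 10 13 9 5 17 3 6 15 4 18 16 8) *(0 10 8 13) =(0 10 3 6 15 14 2 4 18 16 13 9 5 17)(1 8) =[10, 8, 4, 6, 18, 17, 15, 7, 1, 5, 3, 11, 12, 9, 2, 14, 13, 0, 16]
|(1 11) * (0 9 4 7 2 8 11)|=8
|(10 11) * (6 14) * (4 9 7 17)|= 4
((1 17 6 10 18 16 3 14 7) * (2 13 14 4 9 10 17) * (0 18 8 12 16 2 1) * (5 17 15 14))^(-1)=(0 7 14 15 6 17 5 13 2 18)(3 16 12 8 10 9 4)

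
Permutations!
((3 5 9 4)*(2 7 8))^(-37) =((2 7 8)(3 5 9 4))^(-37) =(2 8 7)(3 4 9 5)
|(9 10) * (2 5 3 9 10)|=4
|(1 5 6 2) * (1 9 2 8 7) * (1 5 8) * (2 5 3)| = 8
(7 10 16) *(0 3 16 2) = (0 3 16 7 10 2) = [3, 1, 0, 16, 4, 5, 6, 10, 8, 9, 2, 11, 12, 13, 14, 15, 7]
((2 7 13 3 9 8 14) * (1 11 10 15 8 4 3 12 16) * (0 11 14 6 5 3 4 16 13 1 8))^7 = (0 15 10 11)(1 7 2 14)(3 9 16 8 6 5)(12 13)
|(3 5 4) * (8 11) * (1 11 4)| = 6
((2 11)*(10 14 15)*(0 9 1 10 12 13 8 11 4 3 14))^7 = ((0 9 1 10)(2 4 3 14 15 12 13 8 11))^7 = (0 10 1 9)(2 8 12 14 4 11 13 15 3)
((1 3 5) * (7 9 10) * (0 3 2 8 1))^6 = ((0 3 5)(1 2 8)(7 9 10))^6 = (10)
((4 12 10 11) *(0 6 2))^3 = (4 11 10 12)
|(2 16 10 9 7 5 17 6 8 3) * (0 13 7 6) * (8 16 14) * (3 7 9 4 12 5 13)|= 15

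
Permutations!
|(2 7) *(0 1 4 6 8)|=10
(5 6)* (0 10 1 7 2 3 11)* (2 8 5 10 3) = (0 3 11)(1 7 8 5 6 10) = [3, 7, 2, 11, 4, 6, 10, 8, 5, 9, 1, 0]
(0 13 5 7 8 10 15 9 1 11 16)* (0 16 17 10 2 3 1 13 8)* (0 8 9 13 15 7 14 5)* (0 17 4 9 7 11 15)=(0 7 8 2 3 1 15 13 17 10 11 4 9)(5 14)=[7, 15, 3, 1, 9, 14, 6, 8, 2, 0, 11, 4, 12, 17, 5, 13, 16, 10]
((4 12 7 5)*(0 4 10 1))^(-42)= ((0 4 12 7 5 10 1))^(-42)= (12)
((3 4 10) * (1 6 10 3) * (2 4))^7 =((1 6 10)(2 4 3))^7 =(1 6 10)(2 4 3)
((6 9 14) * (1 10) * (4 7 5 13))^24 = (14)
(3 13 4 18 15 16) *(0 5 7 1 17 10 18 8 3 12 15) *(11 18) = (0 5 7 1 17 10 11 18)(3 13 4 8)(12 15 16) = [5, 17, 2, 13, 8, 7, 6, 1, 3, 9, 11, 18, 15, 4, 14, 16, 12, 10, 0]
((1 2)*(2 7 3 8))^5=(8)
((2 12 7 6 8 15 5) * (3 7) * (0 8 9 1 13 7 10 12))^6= (0 8 15 5 2)(1 13 7 6 9)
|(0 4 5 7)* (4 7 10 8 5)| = 6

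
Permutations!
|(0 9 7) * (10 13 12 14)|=12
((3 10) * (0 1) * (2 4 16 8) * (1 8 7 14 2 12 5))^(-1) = (0 1 5 12 8)(2 14 7 16 4)(3 10)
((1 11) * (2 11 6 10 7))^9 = ((1 6 10 7 2 11))^9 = (1 7)(2 6)(10 11)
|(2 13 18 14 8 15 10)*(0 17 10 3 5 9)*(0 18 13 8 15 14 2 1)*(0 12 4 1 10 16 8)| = 33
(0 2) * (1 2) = (0 1 2) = [1, 2, 0]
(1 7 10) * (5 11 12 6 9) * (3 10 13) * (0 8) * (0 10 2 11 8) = [0, 7, 11, 2, 4, 8, 9, 13, 10, 5, 1, 12, 6, 3] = (1 7 13 3 2 11 12 6 9 5 8 10)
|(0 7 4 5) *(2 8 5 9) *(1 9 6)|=9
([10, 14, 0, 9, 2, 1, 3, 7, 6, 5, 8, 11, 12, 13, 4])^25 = [6, 2, 8, 1, 10, 4, 5, 7, 9, 14, 3, 11, 12, 13, 0]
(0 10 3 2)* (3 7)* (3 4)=[10, 1, 0, 2, 3, 5, 6, 4, 8, 9, 7]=(0 10 7 4 3 2)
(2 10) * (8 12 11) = (2 10)(8 12 11) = [0, 1, 10, 3, 4, 5, 6, 7, 12, 9, 2, 8, 11]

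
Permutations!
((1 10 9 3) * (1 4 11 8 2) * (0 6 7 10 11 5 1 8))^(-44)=(0 4 7 1 9)(3 6 5 10 11)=((0 6 7 10 9 3 4 5 1 11)(2 8))^(-44)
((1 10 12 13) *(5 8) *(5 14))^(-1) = ((1 10 12 13)(5 8 14))^(-1) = (1 13 12 10)(5 14 8)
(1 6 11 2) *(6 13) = (1 13 6 11 2) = [0, 13, 1, 3, 4, 5, 11, 7, 8, 9, 10, 2, 12, 6]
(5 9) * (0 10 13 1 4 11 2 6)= (0 10 13 1 4 11 2 6)(5 9)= [10, 4, 6, 3, 11, 9, 0, 7, 8, 5, 13, 2, 12, 1]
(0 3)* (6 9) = (0 3)(6 9) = [3, 1, 2, 0, 4, 5, 9, 7, 8, 6]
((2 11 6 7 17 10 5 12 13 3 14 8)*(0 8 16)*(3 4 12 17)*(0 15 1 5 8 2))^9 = ((0 2 11 6 7 3 14 16 15 1 5 17 10 8)(4 12 13))^9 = (0 1 7 8 15 6 10 16 11 17 14 2 5 3)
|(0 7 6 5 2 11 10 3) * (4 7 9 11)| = 5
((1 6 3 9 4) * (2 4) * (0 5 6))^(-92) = (0 9)(1 3)(2 5)(4 6)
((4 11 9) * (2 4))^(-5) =((2 4 11 9))^(-5) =(2 9 11 4)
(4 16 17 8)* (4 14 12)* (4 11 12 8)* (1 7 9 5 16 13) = (1 7 9 5 16 17 4 13)(8 14)(11 12) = [0, 7, 2, 3, 13, 16, 6, 9, 14, 5, 10, 12, 11, 1, 8, 15, 17, 4]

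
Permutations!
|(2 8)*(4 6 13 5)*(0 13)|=10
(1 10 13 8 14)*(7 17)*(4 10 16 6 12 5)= [0, 16, 2, 3, 10, 4, 12, 17, 14, 9, 13, 11, 5, 8, 1, 15, 6, 7]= (1 16 6 12 5 4 10 13 8 14)(7 17)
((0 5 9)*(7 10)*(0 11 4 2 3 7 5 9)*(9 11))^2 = ((0 11 4 2 3 7 10 5))^2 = (0 4 3 10)(2 7 5 11)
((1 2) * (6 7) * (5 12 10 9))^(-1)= ((1 2)(5 12 10 9)(6 7))^(-1)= (1 2)(5 9 10 12)(6 7)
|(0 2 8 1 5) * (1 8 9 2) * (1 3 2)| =|(0 3 2 9 1 5)| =6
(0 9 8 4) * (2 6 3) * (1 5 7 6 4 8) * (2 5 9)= (0 2 4)(1 9)(3 5 7 6)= [2, 9, 4, 5, 0, 7, 3, 6, 8, 1]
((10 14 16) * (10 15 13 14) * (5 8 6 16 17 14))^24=((5 8 6 16 15 13)(14 17))^24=(17)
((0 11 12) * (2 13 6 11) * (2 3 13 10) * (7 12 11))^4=((0 3 13 6 7 12)(2 10))^4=(0 7 13)(3 12 6)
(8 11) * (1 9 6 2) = (1 9 6 2)(8 11) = [0, 9, 1, 3, 4, 5, 2, 7, 11, 6, 10, 8]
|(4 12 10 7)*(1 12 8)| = |(1 12 10 7 4 8)| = 6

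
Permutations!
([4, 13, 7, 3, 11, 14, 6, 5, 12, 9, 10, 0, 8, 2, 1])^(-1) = [11, 14, 13, 3, 0, 7, 6, 2, 12, 9, 10, 4, 8, 1, 5]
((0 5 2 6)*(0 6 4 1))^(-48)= (6)(0 2 1 5 4)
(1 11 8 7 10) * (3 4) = (1 11 8 7 10)(3 4) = [0, 11, 2, 4, 3, 5, 6, 10, 7, 9, 1, 8]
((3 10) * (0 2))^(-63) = (0 2)(3 10)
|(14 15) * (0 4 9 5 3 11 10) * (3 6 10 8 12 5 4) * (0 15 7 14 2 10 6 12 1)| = |(0 3 11 8 1)(2 10 15)(4 9)(5 12)(7 14)| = 30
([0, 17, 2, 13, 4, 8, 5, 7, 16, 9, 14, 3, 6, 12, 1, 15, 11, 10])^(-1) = (1 14 10 17)(3 11 16 8 5 6 12 13)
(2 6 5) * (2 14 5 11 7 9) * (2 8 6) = [0, 1, 2, 3, 4, 14, 11, 9, 6, 8, 10, 7, 12, 13, 5] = (5 14)(6 11 7 9 8)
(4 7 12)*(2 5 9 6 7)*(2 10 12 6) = (2 5 9)(4 10 12)(6 7) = [0, 1, 5, 3, 10, 9, 7, 6, 8, 2, 12, 11, 4]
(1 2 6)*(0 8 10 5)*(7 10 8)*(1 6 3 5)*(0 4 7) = (1 2 3 5 4 7 10) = [0, 2, 3, 5, 7, 4, 6, 10, 8, 9, 1]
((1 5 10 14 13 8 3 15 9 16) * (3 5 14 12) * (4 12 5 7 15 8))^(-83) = ((1 14 13 4 12 3 8 7 15 9 16)(5 10))^(-83) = (1 3 16 12 9 4 15 13 7 14 8)(5 10)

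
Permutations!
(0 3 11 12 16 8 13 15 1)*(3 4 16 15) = (0 4 16 8 13 3 11 12 15 1) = [4, 0, 2, 11, 16, 5, 6, 7, 13, 9, 10, 12, 15, 3, 14, 1, 8]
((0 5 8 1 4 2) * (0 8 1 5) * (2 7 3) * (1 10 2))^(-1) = (1 3 7 4)(2 10 5 8)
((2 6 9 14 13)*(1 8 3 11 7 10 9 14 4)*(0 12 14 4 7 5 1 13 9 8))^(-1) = (0 1 5 11 3 8 10 7 9 14 12)(2 13 4 6)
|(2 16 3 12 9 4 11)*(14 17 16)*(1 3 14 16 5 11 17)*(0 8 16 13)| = 14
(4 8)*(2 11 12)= (2 11 12)(4 8)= [0, 1, 11, 3, 8, 5, 6, 7, 4, 9, 10, 12, 2]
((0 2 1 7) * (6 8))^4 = ((0 2 1 7)(6 8))^4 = (8)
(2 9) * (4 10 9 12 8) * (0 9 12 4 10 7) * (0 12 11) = (0 9 2 4 7 12 8 10 11) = [9, 1, 4, 3, 7, 5, 6, 12, 10, 2, 11, 0, 8]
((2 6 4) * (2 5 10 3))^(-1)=((2 6 4 5 10 3))^(-1)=(2 3 10 5 4 6)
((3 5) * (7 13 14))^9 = (14)(3 5)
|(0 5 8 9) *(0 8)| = 2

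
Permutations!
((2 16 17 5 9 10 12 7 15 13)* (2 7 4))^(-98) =((2 16 17 5 9 10 12 4)(7 15 13))^(-98) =(2 12 9 17)(4 10 5 16)(7 15 13)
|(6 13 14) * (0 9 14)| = |(0 9 14 6 13)| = 5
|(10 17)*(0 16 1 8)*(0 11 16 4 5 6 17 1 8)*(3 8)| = 28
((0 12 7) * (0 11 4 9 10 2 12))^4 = ((2 12 7 11 4 9 10))^4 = (2 4 12 9 7 10 11)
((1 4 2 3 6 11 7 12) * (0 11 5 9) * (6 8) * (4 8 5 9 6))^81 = (0 5 4 12)(1 11 6 2)(3 8 7 9)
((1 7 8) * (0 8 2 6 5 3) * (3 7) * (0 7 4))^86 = ((0 8 1 3 7 2 6 5 4))^86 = (0 2 8 6 1 5 3 4 7)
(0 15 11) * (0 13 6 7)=[15, 1, 2, 3, 4, 5, 7, 0, 8, 9, 10, 13, 12, 6, 14, 11]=(0 15 11 13 6 7)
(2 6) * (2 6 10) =(2 10) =[0, 1, 10, 3, 4, 5, 6, 7, 8, 9, 2]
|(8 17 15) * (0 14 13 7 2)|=15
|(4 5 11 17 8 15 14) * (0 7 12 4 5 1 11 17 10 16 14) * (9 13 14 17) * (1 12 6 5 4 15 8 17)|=|(17)(0 7 6 5 9 13 14 4 12 15)(1 11 10 16)|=20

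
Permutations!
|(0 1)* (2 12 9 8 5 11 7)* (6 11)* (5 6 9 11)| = 4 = |(0 1)(2 12 11 7)(5 9 8 6)|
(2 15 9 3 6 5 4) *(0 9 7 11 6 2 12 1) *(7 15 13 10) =(15)(0 9 3 2 13 10 7 11 6 5 4 12 1) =[9, 0, 13, 2, 12, 4, 5, 11, 8, 3, 7, 6, 1, 10, 14, 15]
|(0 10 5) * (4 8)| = 6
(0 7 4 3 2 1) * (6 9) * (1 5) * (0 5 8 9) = [7, 5, 8, 2, 3, 1, 0, 4, 9, 6] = (0 7 4 3 2 8 9 6)(1 5)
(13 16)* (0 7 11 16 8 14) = (0 7 11 16 13 8 14) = [7, 1, 2, 3, 4, 5, 6, 11, 14, 9, 10, 16, 12, 8, 0, 15, 13]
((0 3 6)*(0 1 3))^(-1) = (1 6 3)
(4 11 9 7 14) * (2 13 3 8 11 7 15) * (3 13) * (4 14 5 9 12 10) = (2 3 8 11 12 10 4 7 5 9 15) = [0, 1, 3, 8, 7, 9, 6, 5, 11, 15, 4, 12, 10, 13, 14, 2]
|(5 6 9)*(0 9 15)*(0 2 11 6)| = |(0 9 5)(2 11 6 15)| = 12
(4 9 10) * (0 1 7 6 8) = (0 1 7 6 8)(4 9 10) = [1, 7, 2, 3, 9, 5, 8, 6, 0, 10, 4]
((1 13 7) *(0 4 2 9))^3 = (13)(0 9 2 4)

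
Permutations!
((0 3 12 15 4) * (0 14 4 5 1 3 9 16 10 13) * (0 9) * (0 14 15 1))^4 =((0 14 4 15 5)(1 3 12)(9 16 10 13))^4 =(16)(0 5 15 4 14)(1 3 12)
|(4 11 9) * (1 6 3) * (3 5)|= 12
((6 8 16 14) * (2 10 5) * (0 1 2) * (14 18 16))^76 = ((0 1 2 10 5)(6 8 14)(16 18))^76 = (18)(0 1 2 10 5)(6 8 14)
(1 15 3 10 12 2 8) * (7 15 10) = [0, 10, 8, 7, 4, 5, 6, 15, 1, 9, 12, 11, 2, 13, 14, 3] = (1 10 12 2 8)(3 7 15)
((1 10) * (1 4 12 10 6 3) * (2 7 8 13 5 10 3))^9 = ((1 6 2 7 8 13 5 10 4 12 3))^9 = (1 12 10 13 7 6 3 4 5 8 2)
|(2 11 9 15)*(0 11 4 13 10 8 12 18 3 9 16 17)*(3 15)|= 8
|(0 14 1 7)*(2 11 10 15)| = 4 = |(0 14 1 7)(2 11 10 15)|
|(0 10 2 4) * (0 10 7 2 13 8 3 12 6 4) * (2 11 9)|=35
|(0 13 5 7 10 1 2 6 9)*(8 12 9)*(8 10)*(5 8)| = 20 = |(0 13 8 12 9)(1 2 6 10)(5 7)|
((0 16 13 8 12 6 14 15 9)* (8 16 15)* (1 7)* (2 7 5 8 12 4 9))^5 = ((0 15 2 7 1 5 8 4 9)(6 14 12)(13 16))^5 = (0 5 15 8 2 4 7 9 1)(6 12 14)(13 16)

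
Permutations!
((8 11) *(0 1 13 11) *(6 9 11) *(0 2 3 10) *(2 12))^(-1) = (0 10 3 2 12 8 11 9 6 13 1)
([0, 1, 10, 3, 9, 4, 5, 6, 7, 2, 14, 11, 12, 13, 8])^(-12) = [0, 1, 5, 3, 7, 8, 14, 10, 2, 6, 4, 11, 12, 13, 9]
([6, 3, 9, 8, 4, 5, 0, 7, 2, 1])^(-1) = (0 6)(1 9 2 8 3)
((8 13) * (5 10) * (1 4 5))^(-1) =(1 10 5 4)(8 13)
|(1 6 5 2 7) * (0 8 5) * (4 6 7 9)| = |(0 8 5 2 9 4 6)(1 7)| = 14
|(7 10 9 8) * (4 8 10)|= 6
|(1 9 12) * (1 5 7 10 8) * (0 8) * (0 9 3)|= 20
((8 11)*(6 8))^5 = ((6 8 11))^5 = (6 11 8)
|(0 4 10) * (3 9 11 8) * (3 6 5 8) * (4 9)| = 6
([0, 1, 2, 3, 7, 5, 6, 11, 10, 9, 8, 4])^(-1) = (4 11 7)(8 10)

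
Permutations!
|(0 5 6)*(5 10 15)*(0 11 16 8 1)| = 9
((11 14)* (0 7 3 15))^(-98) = ((0 7 3 15)(11 14))^(-98) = (0 3)(7 15)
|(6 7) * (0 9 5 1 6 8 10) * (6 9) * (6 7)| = |(0 7 8 10)(1 9 5)| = 12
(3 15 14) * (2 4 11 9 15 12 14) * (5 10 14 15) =(2 4 11 9 5 10 14 3 12 15) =[0, 1, 4, 12, 11, 10, 6, 7, 8, 5, 14, 9, 15, 13, 3, 2]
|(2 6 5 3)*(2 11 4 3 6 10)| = 6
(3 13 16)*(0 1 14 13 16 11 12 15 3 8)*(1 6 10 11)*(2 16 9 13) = [6, 14, 16, 9, 4, 5, 10, 7, 0, 13, 11, 12, 15, 1, 2, 3, 8] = (0 6 10 11 12 15 3 9 13 1 14 2 16 8)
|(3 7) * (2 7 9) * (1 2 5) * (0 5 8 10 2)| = 6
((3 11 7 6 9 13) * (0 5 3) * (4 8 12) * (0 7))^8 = (13)(4 12 8)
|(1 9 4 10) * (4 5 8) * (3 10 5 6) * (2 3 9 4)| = |(1 4 5 8 2 3 10)(6 9)| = 14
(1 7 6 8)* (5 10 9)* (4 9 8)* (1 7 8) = [0, 8, 2, 3, 9, 10, 4, 6, 7, 5, 1] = (1 8 7 6 4 9 5 10)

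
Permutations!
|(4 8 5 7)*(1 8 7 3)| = |(1 8 5 3)(4 7)| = 4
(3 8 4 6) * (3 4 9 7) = (3 8 9 7)(4 6) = [0, 1, 2, 8, 6, 5, 4, 3, 9, 7]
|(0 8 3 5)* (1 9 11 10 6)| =20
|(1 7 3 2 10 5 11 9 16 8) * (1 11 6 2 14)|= |(1 7 3 14)(2 10 5 6)(8 11 9 16)|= 4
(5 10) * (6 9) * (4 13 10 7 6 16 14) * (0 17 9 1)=[17, 0, 2, 3, 13, 7, 1, 6, 8, 16, 5, 11, 12, 10, 4, 15, 14, 9]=(0 17 9 16 14 4 13 10 5 7 6 1)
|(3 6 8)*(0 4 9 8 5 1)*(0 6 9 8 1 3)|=|(0 4 8)(1 6 5 3 9)|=15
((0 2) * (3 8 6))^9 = (8)(0 2)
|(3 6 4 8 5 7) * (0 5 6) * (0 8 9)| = |(0 5 7 3 8 6 4 9)| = 8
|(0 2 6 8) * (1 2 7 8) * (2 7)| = |(0 2 6 1 7 8)| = 6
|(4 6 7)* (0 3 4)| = |(0 3 4 6 7)| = 5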